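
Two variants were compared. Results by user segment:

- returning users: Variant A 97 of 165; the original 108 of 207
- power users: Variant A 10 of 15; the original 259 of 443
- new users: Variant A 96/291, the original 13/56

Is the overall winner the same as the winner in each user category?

No

Returning users: Variant A 97/165 = 58.8%, the original 108/207 = 52.2% → Variant A
Power users: Variant A 10/15 = 66.7%, the original 259/443 = 58.5% → Variant A
New users: Variant A 96/291 = 33.0%, the original 13/56 = 23.2% → Variant A
Overall: Variant A 203/471 = 43.1%, the original 380/706 = 53.8% → the original
Variant A wins each user group but the original wins overall — the comparison reverses. Variant A's views skew toward new users, which has a lower base rate.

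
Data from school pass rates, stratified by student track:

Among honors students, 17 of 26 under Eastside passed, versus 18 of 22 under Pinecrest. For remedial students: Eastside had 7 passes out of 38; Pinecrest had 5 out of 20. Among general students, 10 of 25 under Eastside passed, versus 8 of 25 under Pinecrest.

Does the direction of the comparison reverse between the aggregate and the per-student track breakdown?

No

Honors: Eastside 17/26 = 65.4%, Pinecrest 18/22 = 81.8% → Pinecrest
Remedial: Eastside 7/38 = 18.4%, Pinecrest 5/20 = 25.0% → Pinecrest
General: Eastside 10/25 = 40.0%, Pinecrest 8/25 = 32.0% → Eastside
Overall: Eastside 34/89 = 38.2%, Pinecrest 31/67 = 46.3% → Pinecrest
Neither sweeps: Eastside wins 1 of 3 groups, Pinecrest wins 2. Pinecrest wins overall but not every group — no Simpson reversal.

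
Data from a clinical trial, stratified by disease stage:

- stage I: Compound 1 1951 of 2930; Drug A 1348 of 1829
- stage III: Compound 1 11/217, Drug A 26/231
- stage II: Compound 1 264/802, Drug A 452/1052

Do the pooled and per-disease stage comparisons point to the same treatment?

Stage I: Compound 1 1951/2930 = 66.6%, Drug A 1348/1829 = 73.7% → Drug A
Stage III: Compound 1 11/217 = 5.1%, Drug A 26/231 = 11.3% → Drug A
Stage II: Compound 1 264/802 = 32.9%, Drug A 452/1052 = 43.0% → Drug A
Overall: Compound 1 2226/3949 = 56.4%, Drug A 1826/3112 = 58.7% → Drug A
Drug A wins overall and in every disease group — no reversal.

Yes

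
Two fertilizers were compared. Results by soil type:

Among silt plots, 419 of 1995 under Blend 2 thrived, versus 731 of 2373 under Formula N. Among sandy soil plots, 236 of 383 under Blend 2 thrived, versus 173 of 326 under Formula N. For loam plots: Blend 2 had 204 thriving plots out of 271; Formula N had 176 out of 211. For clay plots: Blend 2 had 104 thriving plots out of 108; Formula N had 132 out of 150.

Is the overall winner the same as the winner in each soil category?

Silt: Blend 2 419/1995 = 21.0%, Formula N 731/2373 = 30.8% → Formula N
Sandy soil: Blend 2 236/383 = 61.6%, Formula N 173/326 = 53.1% → Blend 2
Loam: Blend 2 204/271 = 75.3%, Formula N 176/211 = 83.4% → Formula N
Clay: Blend 2 104/108 = 96.3%, Formula N 132/150 = 88.0% → Blend 2
Overall: Blend 2 963/2757 = 34.9%, Formula N 1212/3060 = 39.6% → Formula N
Neither sweeps: Blend 2 wins 2 of 4 groups, Formula N wins 2. Formula N wins overall but not every group — no Simpson reversal.

No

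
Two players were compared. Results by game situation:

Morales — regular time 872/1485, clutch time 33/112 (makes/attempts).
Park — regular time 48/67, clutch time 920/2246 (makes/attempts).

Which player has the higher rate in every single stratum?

Regular time: Morales 872/1485 = 58.7%, Park 48/67 = 71.6% → Park
Clutch time: Morales 33/112 = 29.5%, Park 920/2246 = 41.0% → Park
Park has the higher rate in both groups.

Park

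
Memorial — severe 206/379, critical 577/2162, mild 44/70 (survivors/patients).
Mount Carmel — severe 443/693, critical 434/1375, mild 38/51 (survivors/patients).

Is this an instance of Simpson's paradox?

No

Severe: Memorial 206/379 = 54.4%, Mount Carmel 443/693 = 63.9% → Mount Carmel
Critical: Memorial 577/2162 = 26.7%, Mount Carmel 434/1375 = 31.6% → Mount Carmel
Mild: Memorial 44/70 = 62.9%, Mount Carmel 38/51 = 74.5% → Mount Carmel
Overall: Memorial 827/2611 = 31.7%, Mount Carmel 915/2119 = 43.2% → Mount Carmel
Mount Carmel wins overall and in every case group — no reversal.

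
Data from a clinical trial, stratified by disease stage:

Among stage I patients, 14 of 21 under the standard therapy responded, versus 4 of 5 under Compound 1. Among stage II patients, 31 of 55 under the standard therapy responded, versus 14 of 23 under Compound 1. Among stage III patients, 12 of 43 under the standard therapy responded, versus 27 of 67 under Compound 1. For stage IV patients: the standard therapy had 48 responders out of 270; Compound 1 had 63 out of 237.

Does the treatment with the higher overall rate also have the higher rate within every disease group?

Yes

Stage I: the standard therapy 14/21 = 66.7%, Compound 1 4/5 = 80.0% → Compound 1
Stage II: the standard therapy 31/55 = 56.4%, Compound 1 14/23 = 60.9% → Compound 1
Stage III: the standard therapy 12/43 = 27.9%, Compound 1 27/67 = 40.3% → Compound 1
Stage IV: the standard therapy 48/270 = 17.8%, Compound 1 63/237 = 26.6% → Compound 1
Overall: the standard therapy 105/389 = 27.0%, Compound 1 108/332 = 32.5% → Compound 1
Compound 1 wins overall and in every disease group — no reversal.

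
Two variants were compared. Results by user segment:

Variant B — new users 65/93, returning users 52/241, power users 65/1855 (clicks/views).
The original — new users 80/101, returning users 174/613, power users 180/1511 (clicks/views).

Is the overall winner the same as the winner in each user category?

Yes

New users: Variant B 65/93 = 69.9%, the original 80/101 = 79.2% → the original
Returning users: Variant B 52/241 = 21.6%, the original 174/613 = 28.4% → the original
Power users: Variant B 65/1855 = 3.5%, the original 180/1511 = 11.9% → the original
Overall: Variant B 182/2189 = 8.3%, the original 434/2225 = 19.5% → the original
The original wins overall and in every user group — no reversal.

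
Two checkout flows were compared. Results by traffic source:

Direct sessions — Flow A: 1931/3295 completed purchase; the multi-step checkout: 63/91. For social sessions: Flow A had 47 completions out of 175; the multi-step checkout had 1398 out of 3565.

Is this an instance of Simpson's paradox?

Direct: Flow A 1931/3295 = 58.6%, the multi-step checkout 63/91 = 69.2% → the multi-step checkout
Social: Flow A 47/175 = 26.9%, the multi-step checkout 1398/3565 = 39.2% → the multi-step checkout
Overall: Flow A 1978/3470 = 57.0%, the multi-step checkout 1461/3656 = 40.0% → Flow A
The multi-step checkout wins each traffic group but Flow A wins overall — the comparison reverses. The multi-step checkout's sessions skew toward social, which has a lower base rate.

Yes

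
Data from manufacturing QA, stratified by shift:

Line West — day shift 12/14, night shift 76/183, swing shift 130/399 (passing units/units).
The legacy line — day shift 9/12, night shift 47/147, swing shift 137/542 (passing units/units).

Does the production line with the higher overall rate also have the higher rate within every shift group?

Yes

Day shift: Line West 12/14 = 85.7%, the legacy line 9/12 = 75.0% → Line West
Night shift: Line West 76/183 = 41.5%, the legacy line 47/147 = 32.0% → Line West
Swing shift: Line West 130/399 = 32.6%, the legacy line 137/542 = 25.3% → Line West
Overall: Line West 218/596 = 36.6%, the legacy line 193/701 = 27.5% → Line West
Line West wins overall and in every shift group — no reversal.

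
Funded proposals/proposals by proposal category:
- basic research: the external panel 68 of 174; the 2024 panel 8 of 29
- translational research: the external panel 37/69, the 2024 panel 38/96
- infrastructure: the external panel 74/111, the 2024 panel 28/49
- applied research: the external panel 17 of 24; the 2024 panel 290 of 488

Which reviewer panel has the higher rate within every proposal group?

the external panel

Basic research: the external panel 68/174 = 39.1%, the 2024 panel 8/29 = 27.6% → the external panel
Translational research: the external panel 37/69 = 53.6%, the 2024 panel 38/96 = 39.6% → the external panel
Infrastructure: the external panel 74/111 = 66.7%, the 2024 panel 28/49 = 57.1% → the external panel
Applied research: the external panel 17/24 = 70.8%, the 2024 panel 290/488 = 59.4% → the external panel
The external panel has the higher rate in all 4 groups.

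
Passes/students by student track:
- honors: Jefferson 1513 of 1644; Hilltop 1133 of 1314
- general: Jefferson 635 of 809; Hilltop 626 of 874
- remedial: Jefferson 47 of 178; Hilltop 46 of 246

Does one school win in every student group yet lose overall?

No

Honors: Jefferson 1513/1644 = 92.0%, Hilltop 1133/1314 = 86.2% → Jefferson
General: Jefferson 635/809 = 78.5%, Hilltop 626/874 = 71.6% → Jefferson
Remedial: Jefferson 47/178 = 26.4%, Hilltop 46/246 = 18.7% → Jefferson
Overall: Jefferson 2195/2631 = 83.4%, Hilltop 1805/2434 = 74.2% → Jefferson
Jefferson wins overall and in every student group — no reversal.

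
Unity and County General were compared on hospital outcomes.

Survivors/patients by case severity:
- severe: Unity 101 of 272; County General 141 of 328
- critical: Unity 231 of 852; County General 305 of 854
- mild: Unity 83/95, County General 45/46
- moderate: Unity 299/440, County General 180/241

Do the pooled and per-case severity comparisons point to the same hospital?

Severe: Unity 101/272 = 37.1%, County General 141/328 = 43.0% → County General
Critical: Unity 231/852 = 27.1%, County General 305/854 = 35.7% → County General
Mild: Unity 83/95 = 87.4%, County General 45/46 = 97.8% → County General
Moderate: Unity 299/440 = 68.0%, County General 180/241 = 74.7% → County General
Overall: Unity 714/1659 = 43.0%, County General 671/1469 = 45.7% → County General
County General wins overall and in every case group — no reversal.

Yes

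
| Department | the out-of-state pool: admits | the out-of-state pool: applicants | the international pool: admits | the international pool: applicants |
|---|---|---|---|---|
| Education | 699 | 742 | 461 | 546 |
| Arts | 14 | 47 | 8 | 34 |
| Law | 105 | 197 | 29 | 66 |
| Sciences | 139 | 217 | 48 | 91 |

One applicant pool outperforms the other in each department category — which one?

Education: the out-of-state pool 699/742 = 94.2%, the international pool 461/546 = 84.4% → the out-of-state pool
Arts: the out-of-state pool 14/47 = 29.8%, the international pool 8/34 = 23.5% → the out-of-state pool
Law: the out-of-state pool 105/197 = 53.3%, the international pool 29/66 = 43.9% → the out-of-state pool
Sciences: the out-of-state pool 139/217 = 64.1%, the international pool 48/91 = 52.7% → the out-of-state pool
The out-of-state pool has the higher rate in all 4 groups.

the out-of-state pool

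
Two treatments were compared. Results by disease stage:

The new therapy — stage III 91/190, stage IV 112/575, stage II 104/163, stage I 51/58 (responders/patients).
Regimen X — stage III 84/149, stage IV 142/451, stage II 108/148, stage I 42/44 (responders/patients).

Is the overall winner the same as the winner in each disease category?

Yes

Stage III: the new therapy 91/190 = 47.9%, Regimen X 84/149 = 56.4% → Regimen X
Stage IV: the new therapy 112/575 = 19.5%, Regimen X 142/451 = 31.5% → Regimen X
Stage II: the new therapy 104/163 = 63.8%, Regimen X 108/148 = 73.0% → Regimen X
Stage I: the new therapy 51/58 = 87.9%, Regimen X 42/44 = 95.5% → Regimen X
Overall: the new therapy 358/986 = 36.3%, Regimen X 376/792 = 47.5% → Regimen X
Regimen X wins overall and in every disease group — no reversal.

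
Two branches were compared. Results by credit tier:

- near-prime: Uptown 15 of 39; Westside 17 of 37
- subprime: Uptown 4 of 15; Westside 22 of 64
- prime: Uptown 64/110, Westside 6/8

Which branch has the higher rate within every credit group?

Near-prime: Uptown 15/39 = 38.5%, Westside 17/37 = 45.9% → Westside
Subprime: Uptown 4/15 = 26.7%, Westside 22/64 = 34.4% → Westside
Prime: Uptown 64/110 = 58.2%, Westside 6/8 = 75.0% → Westside
Westside has the higher rate in all 3 groups.

Westside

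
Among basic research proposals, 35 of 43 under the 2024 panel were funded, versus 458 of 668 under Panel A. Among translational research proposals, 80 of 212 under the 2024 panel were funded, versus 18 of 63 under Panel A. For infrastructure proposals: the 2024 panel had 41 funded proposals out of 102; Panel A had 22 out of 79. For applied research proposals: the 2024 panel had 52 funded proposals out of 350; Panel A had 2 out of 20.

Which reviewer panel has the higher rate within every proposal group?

the 2024 panel

Basic research: the 2024 panel 35/43 = 81.4%, Panel A 458/668 = 68.6% → the 2024 panel
Translational research: the 2024 panel 80/212 = 37.7%, Panel A 18/63 = 28.6% → the 2024 panel
Infrastructure: the 2024 panel 41/102 = 40.2%, Panel A 22/79 = 27.8% → the 2024 panel
Applied research: the 2024 panel 52/350 = 14.9%, Panel A 2/20 = 10.0% → the 2024 panel
The 2024 panel has the higher rate in all 4 groups.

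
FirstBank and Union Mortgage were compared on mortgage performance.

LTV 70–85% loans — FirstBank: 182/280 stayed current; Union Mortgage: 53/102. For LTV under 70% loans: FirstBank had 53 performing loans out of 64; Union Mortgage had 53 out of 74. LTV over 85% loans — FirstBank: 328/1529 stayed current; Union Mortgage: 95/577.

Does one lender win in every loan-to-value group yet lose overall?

No

LTV 70–85%: FirstBank 182/280 = 65.0%, Union Mortgage 53/102 = 52.0% → FirstBank
LTV under 70%: FirstBank 53/64 = 82.8%, Union Mortgage 53/74 = 71.6% → FirstBank
LTV over 85%: FirstBank 328/1529 = 21.5%, Union Mortgage 95/577 = 16.5% → FirstBank
Overall: FirstBank 563/1873 = 30.1%, Union Mortgage 201/753 = 26.7% → FirstBank
FirstBank wins overall and in every loan-to-value group — no reversal.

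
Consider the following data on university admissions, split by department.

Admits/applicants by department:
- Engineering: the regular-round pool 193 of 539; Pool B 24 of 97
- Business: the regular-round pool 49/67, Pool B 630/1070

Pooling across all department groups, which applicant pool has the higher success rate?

Engineering: the regular-round pool 193/539 = 35.8%, Pool B 24/97 = 24.7% → the regular-round pool
Business: the regular-round pool 49/67 = 73.1%, Pool B 630/1070 = 58.9% → the regular-round pool
Overall: the regular-round pool 242/606 = 39.9%, Pool B 654/1167 = 56.0% → Pool B
(The regular-round pool wins every department group but Pool B wins overall — the regular-round pool's applicants skew toward the low-rate Engineering group.)

Pool B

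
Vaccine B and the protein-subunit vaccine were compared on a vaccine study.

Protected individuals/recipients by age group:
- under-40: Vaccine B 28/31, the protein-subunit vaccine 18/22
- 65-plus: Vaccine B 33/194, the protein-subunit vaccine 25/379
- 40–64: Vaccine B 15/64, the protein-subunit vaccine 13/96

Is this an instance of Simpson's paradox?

Under-40: Vaccine B 28/31 = 90.3%, the protein-subunit vaccine 18/22 = 81.8% → Vaccine B
65-plus: Vaccine B 33/194 = 17.0%, the protein-subunit vaccine 25/379 = 6.6% → Vaccine B
40–64: Vaccine B 15/64 = 23.4%, the protein-subunit vaccine 13/96 = 13.5% → Vaccine B
Overall: Vaccine B 76/289 = 26.3%, the protein-subunit vaccine 56/497 = 11.3% → Vaccine B
Vaccine B wins overall and in every age group — no reversal.

No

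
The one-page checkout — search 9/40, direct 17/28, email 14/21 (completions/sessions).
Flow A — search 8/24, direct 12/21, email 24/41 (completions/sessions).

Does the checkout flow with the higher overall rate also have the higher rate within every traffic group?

Search: the one-page checkout 9/40 = 22.5%, Flow A 8/24 = 33.3% → Flow A
Direct: the one-page checkout 17/28 = 60.7%, Flow A 12/21 = 57.1% → the one-page checkout
Email: the one-page checkout 14/21 = 66.7%, Flow A 24/41 = 58.5% → the one-page checkout
Overall: the one-page checkout 40/89 = 44.9%, Flow A 44/86 = 51.2% → Flow A
Neither sweeps: the one-page checkout wins 2 of 3 groups, Flow A wins 1. Flow A wins overall but not every group — no Simpson reversal.

No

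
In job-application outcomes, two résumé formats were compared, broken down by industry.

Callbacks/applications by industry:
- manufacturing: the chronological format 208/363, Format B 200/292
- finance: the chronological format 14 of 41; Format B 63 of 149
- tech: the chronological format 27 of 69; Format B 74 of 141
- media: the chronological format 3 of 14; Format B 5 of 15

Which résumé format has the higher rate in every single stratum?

Manufacturing: the chronological format 208/363 = 57.3%, Format B 200/292 = 68.5% → Format B
Finance: the chronological format 14/41 = 34.1%, Format B 63/149 = 42.3% → Format B
Tech: the chronological format 27/69 = 39.1%, Format B 74/141 = 52.5% → Format B
Media: the chronological format 3/14 = 21.4%, Format B 5/15 = 33.3% → Format B
Format B has the higher rate in all 4 groups.

Format B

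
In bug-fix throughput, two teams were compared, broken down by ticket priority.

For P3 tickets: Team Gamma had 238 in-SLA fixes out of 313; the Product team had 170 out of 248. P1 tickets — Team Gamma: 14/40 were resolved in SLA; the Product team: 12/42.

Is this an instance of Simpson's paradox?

P3: Team Gamma 238/313 = 76.0%, the Product team 170/248 = 68.5% → Team Gamma
P1: Team Gamma 14/40 = 35.0%, the Product team 12/42 = 28.6% → Team Gamma
Overall: Team Gamma 252/353 = 71.4%, the Product team 182/290 = 62.8% → Team Gamma
Team Gamma wins overall and in every ticket group — no reversal.

No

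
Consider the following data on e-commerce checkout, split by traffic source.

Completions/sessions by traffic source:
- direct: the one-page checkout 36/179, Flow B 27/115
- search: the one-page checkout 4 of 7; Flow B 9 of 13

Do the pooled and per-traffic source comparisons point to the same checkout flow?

Yes

Direct: the one-page checkout 36/179 = 20.1%, Flow B 27/115 = 23.5% → Flow B
Search: the one-page checkout 4/7 = 57.1%, Flow B 9/13 = 69.2% → Flow B
Overall: the one-page checkout 40/186 = 21.5%, Flow B 36/128 = 28.1% → Flow B
Flow B wins overall and in every traffic group — no reversal.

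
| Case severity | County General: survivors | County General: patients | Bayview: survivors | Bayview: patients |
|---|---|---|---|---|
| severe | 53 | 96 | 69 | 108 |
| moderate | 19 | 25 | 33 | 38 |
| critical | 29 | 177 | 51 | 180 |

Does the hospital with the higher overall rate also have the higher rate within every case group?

Severe: County General 53/96 = 55.2%, Bayview 69/108 = 63.9% → Bayview
Moderate: County General 19/25 = 76.0%, Bayview 33/38 = 86.8% → Bayview
Critical: County General 29/177 = 16.4%, Bayview 51/180 = 28.3% → Bayview
Overall: County General 101/298 = 33.9%, Bayview 153/326 = 46.9% → Bayview
Bayview wins overall and in every case group — no reversal.

Yes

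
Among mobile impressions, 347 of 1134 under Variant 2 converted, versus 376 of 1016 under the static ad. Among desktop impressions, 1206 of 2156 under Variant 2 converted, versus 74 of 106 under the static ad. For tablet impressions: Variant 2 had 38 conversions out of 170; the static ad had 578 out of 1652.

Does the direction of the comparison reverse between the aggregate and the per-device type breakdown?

Yes

Mobile: Variant 2 347/1134 = 30.6%, the static ad 376/1016 = 37.0% → the static ad
Desktop: Variant 2 1206/2156 = 55.9%, the static ad 74/106 = 69.8% → the static ad
Tablet: Variant 2 38/170 = 22.4%, the static ad 578/1652 = 35.0% → the static ad
Overall: Variant 2 1591/3460 = 46.0%, the static ad 1028/2774 = 37.1% → Variant 2
The static ad wins each device group but Variant 2 wins overall — the comparison reverses. The static ad's impressions skew toward tablet, which has a lower base rate.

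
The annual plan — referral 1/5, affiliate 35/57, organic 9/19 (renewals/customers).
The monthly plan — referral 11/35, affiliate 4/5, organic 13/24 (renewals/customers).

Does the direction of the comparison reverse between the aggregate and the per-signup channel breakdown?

Yes

Referral: the annual plan 1/5 = 20.0%, the monthly plan 11/35 = 31.4% → the monthly plan
Affiliate: the annual plan 35/57 = 61.4%, the monthly plan 4/5 = 80.0% → the monthly plan
Organic: the annual plan 9/19 = 47.4%, the monthly plan 13/24 = 54.2% → the monthly plan
Overall: the annual plan 45/81 = 55.6%, the monthly plan 28/64 = 43.8% → the annual plan
The monthly plan wins each signup group but the annual plan wins overall — the comparison reverses. The monthly plan's customers skew toward referral, which has a lower base rate.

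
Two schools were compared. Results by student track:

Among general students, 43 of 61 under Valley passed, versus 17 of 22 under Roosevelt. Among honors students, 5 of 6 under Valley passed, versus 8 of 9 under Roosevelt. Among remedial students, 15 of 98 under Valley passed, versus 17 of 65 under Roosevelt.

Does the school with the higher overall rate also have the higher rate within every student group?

Yes

General: Valley 43/61 = 70.5%, Roosevelt 17/22 = 77.3% → Roosevelt
Honors: Valley 5/6 = 83.3%, Roosevelt 8/9 = 88.9% → Roosevelt
Remedial: Valley 15/98 = 15.3%, Roosevelt 17/65 = 26.2% → Roosevelt
Overall: Valley 63/165 = 38.2%, Roosevelt 42/96 = 43.8% → Roosevelt
Roosevelt wins overall and in every student group — no reversal.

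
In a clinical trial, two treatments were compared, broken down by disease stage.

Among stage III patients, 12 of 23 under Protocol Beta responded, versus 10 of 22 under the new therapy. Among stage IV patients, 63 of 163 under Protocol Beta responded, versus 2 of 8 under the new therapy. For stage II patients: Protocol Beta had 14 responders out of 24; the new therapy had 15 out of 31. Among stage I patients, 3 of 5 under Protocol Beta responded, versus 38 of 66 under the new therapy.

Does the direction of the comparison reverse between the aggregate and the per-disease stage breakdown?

Stage III: Protocol Beta 12/23 = 52.2%, the new therapy 10/22 = 45.5% → Protocol Beta
Stage IV: Protocol Beta 63/163 = 38.7%, the new therapy 2/8 = 25.0% → Protocol Beta
Stage II: Protocol Beta 14/24 = 58.3%, the new therapy 15/31 = 48.4% → Protocol Beta
Stage I: Protocol Beta 3/5 = 60.0%, the new therapy 38/66 = 57.6% → Protocol Beta
Overall: Protocol Beta 92/215 = 42.8%, the new therapy 65/127 = 51.2% → the new therapy
Protocol Beta wins each disease group but the new therapy wins overall — the comparison reverses. Protocol Beta's patients skew toward stage IV, which has a lower base rate.

Yes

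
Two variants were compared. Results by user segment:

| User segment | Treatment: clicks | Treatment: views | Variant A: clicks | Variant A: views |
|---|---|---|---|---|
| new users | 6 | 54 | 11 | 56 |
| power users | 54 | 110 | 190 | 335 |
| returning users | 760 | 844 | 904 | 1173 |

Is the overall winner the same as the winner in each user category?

No

New users: Treatment 6/54 = 11.1%, Variant A 11/56 = 19.6% → Variant A
Power users: Treatment 54/110 = 49.1%, Variant A 190/335 = 56.7% → Variant A
Returning users: Treatment 760/844 = 90.0%, Variant A 904/1173 = 77.1% → Treatment
Overall: Treatment 820/1008 = 81.3%, Variant A 1105/1564 = 70.7% → Treatment
Neither sweeps: Treatment wins 1 of 3 groups, Variant A wins 2. Treatment wins overall but not every group — no Simpson reversal.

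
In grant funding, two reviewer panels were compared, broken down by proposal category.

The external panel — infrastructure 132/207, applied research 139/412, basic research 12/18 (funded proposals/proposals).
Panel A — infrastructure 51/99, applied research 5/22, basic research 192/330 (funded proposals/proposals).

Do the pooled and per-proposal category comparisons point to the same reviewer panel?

No

Infrastructure: the external panel 132/207 = 63.8%, Panel A 51/99 = 51.5% → the external panel
Applied research: the external panel 139/412 = 33.7%, Panel A 5/22 = 22.7% → the external panel
Basic research: the external panel 12/18 = 66.7%, Panel A 192/330 = 58.2% → the external panel
Overall: the external panel 283/637 = 44.4%, Panel A 248/451 = 55.0% → Panel A
The external panel wins each proposal group but Panel A wins overall — the comparison reverses. The external panel's proposals skew toward applied research, which has a lower base rate.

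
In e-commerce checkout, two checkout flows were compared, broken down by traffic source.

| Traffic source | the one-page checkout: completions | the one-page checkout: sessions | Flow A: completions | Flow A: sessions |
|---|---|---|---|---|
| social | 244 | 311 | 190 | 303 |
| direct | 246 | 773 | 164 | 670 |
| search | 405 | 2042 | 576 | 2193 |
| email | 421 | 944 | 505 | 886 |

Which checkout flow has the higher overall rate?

Flow A

Social: the one-page checkout 244/311 = 78.5%, Flow A 190/303 = 62.7% → the one-page checkout
Direct: the one-page checkout 246/773 = 31.8%, Flow A 164/670 = 24.5% → the one-page checkout
Search: the one-page checkout 405/2042 = 19.8%, Flow A 576/2193 = 26.3% → Flow A
Email: the one-page checkout 421/944 = 44.6%, Flow A 505/886 = 57.0% → Flow A
Overall: the one-page checkout 1316/4070 = 32.3%, Flow A 1435/4052 = 35.4% → Flow A
(Neither sweeps every traffic group, but Flow A has the higher pooled rate.)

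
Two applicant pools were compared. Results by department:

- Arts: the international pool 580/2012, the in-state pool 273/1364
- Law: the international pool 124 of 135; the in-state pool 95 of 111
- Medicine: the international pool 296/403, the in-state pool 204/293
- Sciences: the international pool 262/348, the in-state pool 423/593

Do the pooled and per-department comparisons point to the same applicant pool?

Yes

Arts: the international pool 580/2012 = 28.8%, the in-state pool 273/1364 = 20.0% → the international pool
Law: the international pool 124/135 = 91.9%, the in-state pool 95/111 = 85.6% → the international pool
Medicine: the international pool 296/403 = 73.4%, the in-state pool 204/293 = 69.6% → the international pool
Sciences: the international pool 262/348 = 75.3%, the in-state pool 423/593 = 71.3% → the international pool
Overall: the international pool 1262/2898 = 43.5%, the in-state pool 995/2361 = 42.1% → the international pool
The international pool wins overall and in every department group — no reversal.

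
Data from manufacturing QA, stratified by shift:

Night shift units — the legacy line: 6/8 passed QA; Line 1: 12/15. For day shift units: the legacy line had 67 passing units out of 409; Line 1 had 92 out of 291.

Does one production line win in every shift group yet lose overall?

Night shift: the legacy line 6/8 = 75.0%, Line 1 12/15 = 80.0% → Line 1
Day shift: the legacy line 67/409 = 16.4%, Line 1 92/291 = 31.6% → Line 1
Overall: the legacy line 73/417 = 17.5%, Line 1 104/306 = 34.0% → Line 1
Line 1 wins overall and in every shift group — no reversal.

No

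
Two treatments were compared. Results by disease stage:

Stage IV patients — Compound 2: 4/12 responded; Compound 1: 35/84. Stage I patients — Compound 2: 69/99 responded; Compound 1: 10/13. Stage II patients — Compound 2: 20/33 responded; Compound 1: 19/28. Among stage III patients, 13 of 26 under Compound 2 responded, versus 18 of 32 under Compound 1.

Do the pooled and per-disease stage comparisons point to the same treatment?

No

Stage IV: Compound 2 4/12 = 33.3%, Compound 1 35/84 = 41.7% → Compound 1
Stage I: Compound 2 69/99 = 69.7%, Compound 1 10/13 = 76.9% → Compound 1
Stage II: Compound 2 20/33 = 60.6%, Compound 1 19/28 = 67.9% → Compound 1
Stage III: Compound 2 13/26 = 50.0%, Compound 1 18/32 = 56.2% → Compound 1
Overall: Compound 2 106/170 = 62.4%, Compound 1 82/157 = 52.2% → Compound 2
Compound 1 wins each disease group but Compound 2 wins overall — the comparison reverses. Compound 1's patients skew toward stage IV, which has a lower base rate.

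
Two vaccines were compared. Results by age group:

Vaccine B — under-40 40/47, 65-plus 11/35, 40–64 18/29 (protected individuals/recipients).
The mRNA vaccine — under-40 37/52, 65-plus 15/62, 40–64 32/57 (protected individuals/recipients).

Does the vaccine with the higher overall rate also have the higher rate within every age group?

Yes

Under-40: Vaccine B 40/47 = 85.1%, the mRNA vaccine 37/52 = 71.2% → Vaccine B
65-plus: Vaccine B 11/35 = 31.4%, the mRNA vaccine 15/62 = 24.2% → Vaccine B
40–64: Vaccine B 18/29 = 62.1%, the mRNA vaccine 32/57 = 56.1% → Vaccine B
Overall: Vaccine B 69/111 = 62.2%, the mRNA vaccine 84/171 = 49.1% → Vaccine B
Vaccine B wins overall and in every age group — no reversal.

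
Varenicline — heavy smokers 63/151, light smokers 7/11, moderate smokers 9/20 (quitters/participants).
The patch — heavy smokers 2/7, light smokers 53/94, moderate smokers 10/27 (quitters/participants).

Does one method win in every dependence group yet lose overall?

Yes

Heavy smokers: varenicline 63/151 = 41.7%, the patch 2/7 = 28.6% → varenicline
Light smokers: varenicline 7/11 = 63.6%, the patch 53/94 = 56.4% → varenicline
Moderate smokers: varenicline 9/20 = 45.0%, the patch 10/27 = 37.0% → varenicline
Overall: varenicline 79/182 = 43.4%, the patch 65/128 = 50.8% → the patch
Varenicline wins each dependence group but the patch wins overall — the comparison reverses. Varenicline's participants skew toward heavy smokers, which has a lower base rate.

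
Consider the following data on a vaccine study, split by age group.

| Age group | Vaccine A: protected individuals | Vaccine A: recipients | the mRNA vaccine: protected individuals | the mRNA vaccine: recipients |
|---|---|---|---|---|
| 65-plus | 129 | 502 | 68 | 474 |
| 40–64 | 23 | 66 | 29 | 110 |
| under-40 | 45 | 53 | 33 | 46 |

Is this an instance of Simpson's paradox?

65-plus: Vaccine A 129/502 = 25.7%, the mRNA vaccine 68/474 = 14.3% → Vaccine A
40–64: Vaccine A 23/66 = 34.8%, the mRNA vaccine 29/110 = 26.4% → Vaccine A
Under-40: Vaccine A 45/53 = 84.9%, the mRNA vaccine 33/46 = 71.7% → Vaccine A
Overall: Vaccine A 197/621 = 31.7%, the mRNA vaccine 130/630 = 20.6% → Vaccine A
Vaccine A wins overall and in every age group — no reversal.

No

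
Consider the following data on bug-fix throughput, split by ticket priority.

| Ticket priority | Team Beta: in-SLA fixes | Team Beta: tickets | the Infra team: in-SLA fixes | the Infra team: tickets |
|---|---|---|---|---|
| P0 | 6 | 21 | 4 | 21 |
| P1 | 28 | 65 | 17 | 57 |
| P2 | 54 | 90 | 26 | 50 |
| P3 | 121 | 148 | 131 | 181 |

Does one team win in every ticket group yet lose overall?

P0: Team Beta 6/21 = 28.6%, the Infra team 4/21 = 19.0% → Team Beta
P1: Team Beta 28/65 = 43.1%, the Infra team 17/57 = 29.8% → Team Beta
P2: Team Beta 54/90 = 60.0%, the Infra team 26/50 = 52.0% → Team Beta
P3: Team Beta 121/148 = 81.8%, the Infra team 131/181 = 72.4% → Team Beta
Overall: Team Beta 209/324 = 64.5%, the Infra team 178/309 = 57.6% → Team Beta
Team Beta wins overall and in every ticket group — no reversal.

No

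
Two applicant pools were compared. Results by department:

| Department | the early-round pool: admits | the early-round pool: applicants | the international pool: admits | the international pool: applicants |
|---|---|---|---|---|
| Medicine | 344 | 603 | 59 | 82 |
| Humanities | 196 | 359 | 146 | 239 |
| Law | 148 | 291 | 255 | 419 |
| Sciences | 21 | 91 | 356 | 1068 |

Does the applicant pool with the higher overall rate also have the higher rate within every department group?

Medicine: the early-round pool 344/603 = 57.0%, the international pool 59/82 = 72.0% → the international pool
Humanities: the early-round pool 196/359 = 54.6%, the international pool 146/239 = 61.1% → the international pool
Law: the early-round pool 148/291 = 50.9%, the international pool 255/419 = 60.9% → the international pool
Sciences: the early-round pool 21/91 = 23.1%, the international pool 356/1068 = 33.3% → the international pool
Overall: the early-round pool 709/1344 = 52.8%, the international pool 816/1808 = 45.1% → the early-round pool
The international pool wins each department group but the early-round pool wins overall — the comparison reverses. The international pool's applicants skew toward Sciences, which has a lower base rate.

No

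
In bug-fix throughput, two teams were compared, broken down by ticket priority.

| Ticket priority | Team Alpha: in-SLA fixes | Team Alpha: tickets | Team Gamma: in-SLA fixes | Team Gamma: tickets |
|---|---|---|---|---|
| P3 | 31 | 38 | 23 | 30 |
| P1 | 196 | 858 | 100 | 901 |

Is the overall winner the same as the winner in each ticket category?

Yes

P3: Team Alpha 31/38 = 81.6%, Team Gamma 23/30 = 76.7% → Team Alpha
P1: Team Alpha 196/858 = 22.8%, Team Gamma 100/901 = 11.1% → Team Alpha
Overall: Team Alpha 227/896 = 25.3%, Team Gamma 123/931 = 13.2% → Team Alpha
Team Alpha wins overall and in every ticket group — no reversal.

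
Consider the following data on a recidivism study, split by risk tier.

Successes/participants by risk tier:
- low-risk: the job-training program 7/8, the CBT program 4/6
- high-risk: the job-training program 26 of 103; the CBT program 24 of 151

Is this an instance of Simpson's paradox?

No

Low-risk: the job-training program 7/8 = 87.5%, the CBT program 4/6 = 66.7% → the job-training program
High-risk: the job-training program 26/103 = 25.2%, the CBT program 24/151 = 15.9% → the job-training program
Overall: the job-training program 33/111 = 29.7%, the CBT program 28/157 = 17.8% → the job-training program
The job-training program wins overall and in every risk group — no reversal.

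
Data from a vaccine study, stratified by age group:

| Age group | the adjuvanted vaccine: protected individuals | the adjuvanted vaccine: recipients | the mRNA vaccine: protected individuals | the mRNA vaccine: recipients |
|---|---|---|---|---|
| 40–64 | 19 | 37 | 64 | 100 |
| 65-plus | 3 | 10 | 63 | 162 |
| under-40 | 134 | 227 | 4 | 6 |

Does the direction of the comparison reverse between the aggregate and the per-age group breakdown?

40–64: the adjuvanted vaccine 19/37 = 51.4%, the mRNA vaccine 64/100 = 64.0% → the mRNA vaccine
65-plus: the adjuvanted vaccine 3/10 = 30.0%, the mRNA vaccine 63/162 = 38.9% → the mRNA vaccine
Under-40: the adjuvanted vaccine 134/227 = 59.0%, the mRNA vaccine 4/6 = 66.7% → the mRNA vaccine
Overall: the adjuvanted vaccine 156/274 = 56.9%, the mRNA vaccine 131/268 = 48.9% → the adjuvanted vaccine
The mRNA vaccine wins each age group but the adjuvanted vaccine wins overall — the comparison reverses. The mRNA vaccine's recipients skew toward 65-plus, which has a lower base rate.

Yes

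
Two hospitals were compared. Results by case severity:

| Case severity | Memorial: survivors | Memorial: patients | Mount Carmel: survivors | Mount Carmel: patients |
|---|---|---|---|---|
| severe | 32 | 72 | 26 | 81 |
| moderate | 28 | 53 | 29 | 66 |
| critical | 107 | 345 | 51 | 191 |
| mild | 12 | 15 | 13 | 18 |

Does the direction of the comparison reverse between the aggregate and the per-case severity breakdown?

Severe: Memorial 32/72 = 44.4%, Mount Carmel 26/81 = 32.1% → Memorial
Moderate: Memorial 28/53 = 52.8%, Mount Carmel 29/66 = 43.9% → Memorial
Critical: Memorial 107/345 = 31.0%, Mount Carmel 51/191 = 26.7% → Memorial
Mild: Memorial 12/15 = 80.0%, Mount Carmel 13/18 = 72.2% → Memorial
Overall: Memorial 179/485 = 36.9%, Mount Carmel 119/356 = 33.4% → Memorial
Memorial wins overall and in every case group — no reversal.

No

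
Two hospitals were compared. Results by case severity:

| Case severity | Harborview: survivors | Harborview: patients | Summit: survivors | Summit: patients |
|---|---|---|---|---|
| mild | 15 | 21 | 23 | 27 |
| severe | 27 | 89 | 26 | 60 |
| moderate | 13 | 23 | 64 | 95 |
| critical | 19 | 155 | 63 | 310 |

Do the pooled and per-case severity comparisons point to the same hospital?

Mild: Harborview 15/21 = 71.4%, Summit 23/27 = 85.2% → Summit
Severe: Harborview 27/89 = 30.3%, Summit 26/60 = 43.3% → Summit
Moderate: Harborview 13/23 = 56.5%, Summit 64/95 = 67.4% → Summit
Critical: Harborview 19/155 = 12.3%, Summit 63/310 = 20.3% → Summit
Overall: Harborview 74/288 = 25.7%, Summit 176/492 = 35.8% → Summit
Summit wins overall and in every case group — no reversal.

Yes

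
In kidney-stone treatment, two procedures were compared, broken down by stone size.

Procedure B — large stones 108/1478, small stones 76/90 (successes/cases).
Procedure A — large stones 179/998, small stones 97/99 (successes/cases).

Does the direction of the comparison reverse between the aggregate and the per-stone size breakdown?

Large stones: Procedure B 108/1478 = 7.3%, Procedure A 179/998 = 17.9% → Procedure A
Small stones: Procedure B 76/90 = 84.4%, Procedure A 97/99 = 98.0% → Procedure A
Overall: Procedure B 184/1568 = 11.7%, Procedure A 276/1097 = 25.2% → Procedure A
Procedure A wins overall and in every stone group — no reversal.

No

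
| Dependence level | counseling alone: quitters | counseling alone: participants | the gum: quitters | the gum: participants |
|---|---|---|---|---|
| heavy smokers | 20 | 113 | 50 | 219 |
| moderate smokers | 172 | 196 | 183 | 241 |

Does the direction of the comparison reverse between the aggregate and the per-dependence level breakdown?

Heavy smokers: counseling alone 20/113 = 17.7%, the gum 50/219 = 22.8% → the gum
Moderate smokers: counseling alone 172/196 = 87.8%, the gum 183/241 = 75.9% → counseling alone
Overall: counseling alone 192/309 = 62.1%, the gum 233/460 = 50.7% → counseling alone
Neither sweeps: counseling alone wins 1 of 2 groups, the gum wins 1. Counseling alone wins overall but not every group — no Simpson reversal.

No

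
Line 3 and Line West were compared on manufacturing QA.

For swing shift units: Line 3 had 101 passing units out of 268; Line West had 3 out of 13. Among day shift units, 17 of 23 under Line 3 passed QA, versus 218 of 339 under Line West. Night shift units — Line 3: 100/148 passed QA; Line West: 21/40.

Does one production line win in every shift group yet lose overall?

Swing shift: Line 3 101/268 = 37.7%, Line West 3/13 = 23.1% → Line 3
Day shift: Line 3 17/23 = 73.9%, Line West 218/339 = 64.3% → Line 3
Night shift: Line 3 100/148 = 67.6%, Line West 21/40 = 52.5% → Line 3
Overall: Line 3 218/439 = 49.7%, Line West 242/392 = 61.7% → Line West
Line 3 wins each shift group but Line West wins overall — the comparison reverses. Line 3's units skew toward swing shift, which has a lower base rate.

Yes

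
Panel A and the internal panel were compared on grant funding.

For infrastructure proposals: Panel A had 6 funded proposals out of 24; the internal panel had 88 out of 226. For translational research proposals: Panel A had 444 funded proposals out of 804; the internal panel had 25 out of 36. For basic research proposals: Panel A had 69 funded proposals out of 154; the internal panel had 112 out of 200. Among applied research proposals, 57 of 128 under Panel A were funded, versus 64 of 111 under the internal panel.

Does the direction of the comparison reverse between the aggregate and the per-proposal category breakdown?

Infrastructure: Panel A 6/24 = 25.0%, the internal panel 88/226 = 38.9% → the internal panel
Translational research: Panel A 444/804 = 55.2%, the internal panel 25/36 = 69.4% → the internal panel
Basic research: Panel A 69/154 = 44.8%, the internal panel 112/200 = 56.0% → the internal panel
Applied research: Panel A 57/128 = 44.5%, the internal panel 64/111 = 57.7% → the internal panel
Overall: Panel A 576/1110 = 51.9%, the internal panel 289/573 = 50.4% → Panel A
The internal panel wins each proposal group but Panel A wins overall — the comparison reverses. The internal panel's proposals skew toward infrastructure, which has a lower base rate.

Yes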